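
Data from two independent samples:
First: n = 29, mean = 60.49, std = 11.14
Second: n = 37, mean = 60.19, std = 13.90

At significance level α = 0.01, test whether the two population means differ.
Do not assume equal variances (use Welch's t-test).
Welch's two-sample t-test:
H₀: μ₁ = μ₂
H₁: μ₁ ≠ μ₂
s₁²/n₁ = 11.14²/29 = 4.2793,  s₂²/n₂ = 13.90²/37 = 5.2219
SE = √(s₁²/n₁ + s₂²/n₂) = √(4.2793 + 5.2219) = 3.0824
df (Welch-Satterthwaite) = (s₁²/n₁ + s₂²/n₂)² / [(s₁²/n₁)²/(n₁-1) + (s₂²/n₂)²/(n₂-1)] ≈ 63.96
t = (x̄₁ - x̄₂) / SE = (60.49 - 60.19) / 3.0824 = 0.30 / 3.0824 = 0.097
p-value = 0.9228

Since p-value > α = 0.01, we fail to reject H₀.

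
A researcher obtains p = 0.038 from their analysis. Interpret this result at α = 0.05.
Since p = 0.038 < α = 0.05, reject H₀.
There is sufficient evidence to reject the null hypothesis; the result is statistically significant at the 0.05 level.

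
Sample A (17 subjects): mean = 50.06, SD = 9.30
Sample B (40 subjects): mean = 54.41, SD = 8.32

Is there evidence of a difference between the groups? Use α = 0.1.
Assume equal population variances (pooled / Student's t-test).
Student's two-sample t-test (equal variances):
H₀: μ₁ = μ₂
H₁: μ₁ ≠ μ₂
df = n₁ + n₂ - 2 = 55
Pooled variance s_p² = [(n₁-1)s₁² + (n₂-1)s₂²] / (n₁ + n₂ - 2) = [(16)(9.30²) + (39)(8.32²)] / 55 = 74.2457
SE = √(s_p²(1/n₁ + 1/n₂)) = √(74.2457 × (1/17 + 1/40)) = 2.4947
t = (x̄₁ - x̄₂) / SE = (50.06 - 54.41) / 2.4947 = -4.35 / 2.4947 = -1.744
p-value = 0.0868

Since p-value < α = 0.1, we reject H₀.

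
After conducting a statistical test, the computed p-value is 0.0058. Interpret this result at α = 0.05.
Since p = 0.0058 < α = 0.05, reject H₀.
There is sufficient evidence to reject the null hypothesis; the result is statistically significant at the 0.05 level.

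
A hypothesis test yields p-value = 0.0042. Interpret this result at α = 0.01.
Since p = 0.0042 < α = 0.01, reject H₀.
There is sufficient evidence to reject the null hypothesis; the result is statistically significant at the 0.01 level.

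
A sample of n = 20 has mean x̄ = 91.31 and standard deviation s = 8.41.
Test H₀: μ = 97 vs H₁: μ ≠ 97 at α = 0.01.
One-sample t-test:
H₀: μ = 97
H₁: μ ≠ 97
df = n - 1 = 19
t = (x̄ - μ₀) / (s/√n) = (91.31 - 97) / (8.41/√20) = -3.026
p-value = 0.0070

Since p-value < α = 0.01, we reject H₀.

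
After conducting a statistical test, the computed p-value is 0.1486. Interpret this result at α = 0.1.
Since p = 0.1486 > α = 0.1, fail to reject H₀.
There is insufficient evidence to reject the null hypothesis; the result is not statistically significant at the 0.1 level.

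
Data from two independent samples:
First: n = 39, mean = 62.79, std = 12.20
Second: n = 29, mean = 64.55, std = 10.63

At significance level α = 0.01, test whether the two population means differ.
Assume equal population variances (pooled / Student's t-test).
Student's two-sample t-test (equal variances):
H₀: μ₁ = μ₂
H₁: μ₁ ≠ μ₂
df = n₁ + n₂ - 2 = 66
Pooled variance s_p² = [(n₁-1)s₁² + (n₂-1)s₂²] / (n₁ + n₂ - 2) = [(38)(12.20²) + (28)(10.63²)] / 66 = 133.6338
SE = √(s_p²(1/n₁ + 1/n₂)) = √(133.6338 × (1/39 + 1/29)) = 2.8345
t = (x̄₁ - x̄₂) / SE = (62.79 - 64.55) / 2.8345 = -1.76 / 2.8345 = -0.621
p-value = 0.5368

Since p-value > α = 0.01, we fail to reject H₀.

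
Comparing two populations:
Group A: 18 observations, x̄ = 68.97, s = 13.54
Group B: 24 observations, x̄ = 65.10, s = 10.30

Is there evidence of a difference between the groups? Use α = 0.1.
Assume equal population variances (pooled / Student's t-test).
Student's two-sample t-test (equal variances):
H₀: μ₁ = μ₂
H₁: μ₁ ≠ μ₂
df = n₁ + n₂ - 2 = 40
Pooled variance s_p² = [(n₁-1)s₁² + (n₂-1)s₂²] / (n₁ + n₂ - 2) = [(17)(13.54²) + (23)(10.30²)] / 40 = 138.9177
SE = √(s_p²(1/n₁ + 1/n₂)) = √(138.9177 × (1/18 + 1/24)) = 3.6750
t = (x̄₁ - x̄₂) / SE = (68.97 - 65.10) / 3.6750 = 3.87 / 3.6750 = 1.053
p-value = 0.2986

Since p-value > α = 0.1, we fail to reject H₀.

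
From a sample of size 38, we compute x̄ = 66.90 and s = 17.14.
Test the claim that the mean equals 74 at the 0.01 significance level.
One-sample t-test:
H₀: μ = 74
H₁: μ ≠ 74
df = n - 1 = 37
t = (x̄ - μ₀) / (s/√n) = (66.90 - 74) / (17.14/√38) = -2.554
p-value = 0.0149

Since p-value > α = 0.01, we fail to reject H₀.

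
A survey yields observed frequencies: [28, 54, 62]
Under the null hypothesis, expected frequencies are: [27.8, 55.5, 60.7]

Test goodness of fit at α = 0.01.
Chi-square goodness of fit test:
H₀: observed counts match expected distribution
H₁: observed counts differ from expected distribution
df = k - 1 = 2
χ² = Σ(O - E)²/E
   = (28 - 27.8)²/27.8 + (54 - 55.5)²/55.5 + (62 - 60.7)²/60.7
   = 0.001 + 0.041 + 0.028
   = 0.07
p-value = 0.9657

Since p-value > α = 0.01, we fail to reject H₀.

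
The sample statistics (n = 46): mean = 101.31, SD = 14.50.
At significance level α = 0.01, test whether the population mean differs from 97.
One-sample t-test:
H₀: μ = 97
H₁: μ ≠ 97
df = n - 1 = 45
t = (x̄ - μ₀) / (s/√n) = (101.31 - 97) / (14.50/√46) = 2.016
p-value = 0.0498

Since p-value > α = 0.01, we fail to reject H₀.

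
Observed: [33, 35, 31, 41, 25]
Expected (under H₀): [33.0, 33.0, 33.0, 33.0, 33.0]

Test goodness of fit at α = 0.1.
Chi-square goodness of fit test:
H₀: observed counts match expected distribution
H₁: observed counts differ from expected distribution
df = k - 1 = 4
χ² = Σ(O - E)²/E
   = (33 - 33.0)²/33.0 + (35 - 33.0)²/33.0 + (31 - 33.0)²/33.0 + (41 - 33.0)²/33.0 + (25 - 33.0)²/33.0
   = 0.000 + 0.121 + 0.121 + 1.939 + 1.939
   = 4.12
p-value = 0.3899

Since p-value > α = 0.1, we fail to reject H₀.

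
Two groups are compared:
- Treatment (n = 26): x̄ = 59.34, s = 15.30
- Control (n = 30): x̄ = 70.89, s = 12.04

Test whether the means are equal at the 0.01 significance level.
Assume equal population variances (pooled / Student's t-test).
Student's two-sample t-test (equal variances):
H₀: μ₁ = μ₂
H₁: μ₁ ≠ μ₂
df = n₁ + n₂ - 2 = 54
Pooled variance s_p² = [(n₁-1)s₁² + (n₂-1)s₂²] / (n₁ + n₂ - 2) = [(25)(15.30²) + (29)(12.04²)] / 54 = 186.2247
SE = √(s_p²(1/n₁ + 1/n₂)) = √(186.2247 × (1/26 + 1/30)) = 3.6565
t = (x̄₁ - x̄₂) / SE = (59.34 - 70.89) / 3.6565 = -11.55 / 3.6565 = -3.159
p-value = 0.0026

Since p-value < α = 0.01, we reject H₀.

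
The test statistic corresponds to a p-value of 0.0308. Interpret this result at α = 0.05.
Since p = 0.0308 < α = 0.05, reject H₀.
There is sufficient evidence to reject the null hypothesis; the result is statistically significant at the 0.05 level.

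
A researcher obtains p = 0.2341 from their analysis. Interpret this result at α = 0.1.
Since p = 0.2341 > α = 0.1, fail to reject H₀.
There is insufficient evidence to reject the null hypothesis; the result is not statistically significant at the 0.1 level.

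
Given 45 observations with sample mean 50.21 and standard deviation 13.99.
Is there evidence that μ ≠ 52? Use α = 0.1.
One-sample t-test:
H₀: μ = 52
H₁: μ ≠ 52
df = n - 1 = 44
t = (x̄ - μ₀) / (s/√n) = (50.21 - 52) / (13.99/√45) = -0.858
p-value = 0.3954

Since p-value > α = 0.1, we fail to reject H₀.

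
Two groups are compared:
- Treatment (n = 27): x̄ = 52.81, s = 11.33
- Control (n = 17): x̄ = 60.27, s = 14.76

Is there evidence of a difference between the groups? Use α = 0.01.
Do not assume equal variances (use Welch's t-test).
Welch's two-sample t-test:
H₀: μ₁ = μ₂
H₁: μ₁ ≠ μ₂
s₁²/n₁ = 11.33²/27 = 4.7544,  s₂²/n₂ = 14.76²/17 = 12.8152
SE = √(s₁²/n₁ + s₂²/n₂) = √(4.7544 + 12.8152) = 4.1916
df (Welch-Satterthwaite) = (s₁²/n₁ + s₂²/n₂)² / [(s₁²/n₁)²/(n₁-1) + (s₂²/n₂)²/(n₂-1)] ≈ 27.73
t = (x̄₁ - x̄₂) / SE = (52.81 - 60.27) / 4.1916 = -7.46 / 4.1916 = -1.780
p-value = 0.0861

Since p-value > α = 0.01, we fail to reject H₀.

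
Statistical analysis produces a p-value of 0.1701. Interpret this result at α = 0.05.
Since p = 0.1701 > α = 0.05, fail to reject H₀.
There is insufficient evidence to reject the null hypothesis; the result is not statistically significant at the 0.05 level.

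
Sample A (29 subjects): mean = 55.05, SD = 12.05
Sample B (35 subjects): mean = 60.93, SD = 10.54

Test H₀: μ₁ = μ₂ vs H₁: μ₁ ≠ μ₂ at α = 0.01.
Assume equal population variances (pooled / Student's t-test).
Student's two-sample t-test (equal variances):
H₀: μ₁ = μ₂
H₁: μ₁ ≠ μ₂
df = n₁ + n₂ - 2 = 62
Pooled variance s_p² = [(n₁-1)s₁² + (n₂-1)s₂²] / (n₁ + n₂ - 2) = [(28)(12.05²) + (34)(10.54²)] / 62 = 126.4965
SE = √(s_p²(1/n₁ + 1/n₂)) = √(126.4965 × (1/29 + 1/35)) = 2.8242
t = (x̄₁ - x̄₂) / SE = (55.05 - 60.93) / 2.8242 = -5.88 / 2.8242 = -2.082
p-value = 0.0415

Since p-value > α = 0.01, we fail to reject H₀.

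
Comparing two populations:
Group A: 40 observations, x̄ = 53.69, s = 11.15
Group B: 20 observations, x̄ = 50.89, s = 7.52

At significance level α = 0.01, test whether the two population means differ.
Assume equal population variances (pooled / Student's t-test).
Student's two-sample t-test (equal variances):
H₀: μ₁ = μ₂
H₁: μ₁ ≠ μ₂
df = n₁ + n₂ - 2 = 58
Pooled variance s_p² = [(n₁-1)s₁² + (n₂-1)s₂²] / (n₁ + n₂ - 2) = [(39)(11.15²) + (19)(7.52²)] / 58 = 102.1213
SE = √(s_p²(1/n₁ + 1/n₂)) = √(102.1213 × (1/40 + 1/20)) = 2.7675
t = (x̄₁ - x̄₂) / SE = (53.69 - 50.89) / 2.7675 = 2.80 / 2.7675 = 1.012
p-value = 0.3159

Since p-value > α = 0.01, we fail to reject H₀.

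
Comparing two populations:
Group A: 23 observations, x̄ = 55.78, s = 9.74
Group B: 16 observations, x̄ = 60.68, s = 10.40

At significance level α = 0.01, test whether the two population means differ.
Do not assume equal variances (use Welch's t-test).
Welch's two-sample t-test:
H₀: μ₁ = μ₂
H₁: μ₁ ≠ μ₂
s₁²/n₁ = 9.74²/23 = 4.1247,  s₂²/n₂ = 10.40²/16 = 6.7600
SE = √(s₁²/n₁ + s₂²/n₂) = √(4.1247 + 6.7600) = 3.2992
df (Welch-Satterthwaite) = (s₁²/n₁ + s₂²/n₂)² / [(s₁²/n₁)²/(n₁-1) + (s₂²/n₂)²/(n₂-1)] ≈ 31.02
t = (x̄₁ - x̄₂) / SE = (55.78 - 60.68) / 3.2992 = -4.90 / 3.2992 = -1.485
p-value = 0.1476

Since p-value > α = 0.01, we fail to reject H₀.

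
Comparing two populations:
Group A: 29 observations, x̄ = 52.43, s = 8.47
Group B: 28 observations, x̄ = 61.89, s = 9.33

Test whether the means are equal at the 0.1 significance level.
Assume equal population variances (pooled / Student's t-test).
Student's two-sample t-test (equal variances):
H₀: μ₁ = μ₂
H₁: μ₁ ≠ μ₂
df = n₁ + n₂ - 2 = 55
Pooled variance s_p² = [(n₁-1)s₁² + (n₂-1)s₂²] / (n₁ + n₂ - 2) = [(28)(8.47²) + (27)(9.33²)] / 55 = 79.2557
SE = √(s_p²(1/n₁ + 1/n₂)) = √(79.2557 × (1/29 + 1/28)) = 2.3587
t = (x̄₁ - x̄₂) / SE = (52.43 - 61.89) / 2.3587 = -9.46 / 2.3587 = -4.011
p-value = 0.0002

Since p-value < α = 0.1, we reject H₀.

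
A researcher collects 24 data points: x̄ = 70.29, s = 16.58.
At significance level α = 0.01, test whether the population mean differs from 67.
One-sample t-test:
H₀: μ = 67
H₁: μ ≠ 67
df = n - 1 = 23
t = (x̄ - μ₀) / (s/√n) = (70.29 - 67) / (16.58/√24) = 0.972
p-value = 0.3411

Since p-value > α = 0.01, we fail to reject H₀.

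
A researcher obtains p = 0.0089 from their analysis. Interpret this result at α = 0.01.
Since p = 0.0089 < α = 0.01, reject H₀.
There is sufficient evidence to reject the null hypothesis; the result is statistically significant at the 0.01 level.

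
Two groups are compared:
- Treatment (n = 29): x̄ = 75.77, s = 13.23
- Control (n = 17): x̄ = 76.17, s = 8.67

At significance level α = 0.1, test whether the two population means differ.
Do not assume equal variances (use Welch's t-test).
Welch's two-sample t-test:
H₀: μ₁ = μ₂
H₁: μ₁ ≠ μ₂
s₁²/n₁ = 13.23²/29 = 6.0356,  s₂²/n₂ = 8.67²/17 = 4.4217
SE = √(s₁²/n₁ + s₂²/n₂) = √(6.0356 + 4.4217) = 3.2338
df (Welch-Satterthwaite) = (s₁²/n₁ + s₂²/n₂)² / [(s₁²/n₁)²/(n₁-1) + (s₂²/n₂)²/(n₂-1)] ≈ 43.34
t = (x̄₁ - x̄₂) / SE = (75.77 - 76.17) / 3.2338 = -0.40 / 3.2338 = -0.124
p-value = 0.9021

Since p-value > α = 0.1, we fail to reject H₀.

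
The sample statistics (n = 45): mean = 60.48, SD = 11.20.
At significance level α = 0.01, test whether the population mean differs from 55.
One-sample t-test:
H₀: μ = 55
H₁: μ ≠ 55
df = n - 1 = 44
t = (x̄ - μ₀) / (s/√n) = (60.48 - 55) / (11.20/√45) = 3.282
p-value = 0.0020

Since p-value < α = 0.01, we reject H₀.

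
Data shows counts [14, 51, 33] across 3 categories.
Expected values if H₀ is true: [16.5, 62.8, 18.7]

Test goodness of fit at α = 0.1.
Chi-square goodness of fit test:
H₀: observed counts match expected distribution
H₁: observed counts differ from expected distribution
df = k - 1 = 2
χ² = Σ(O - E)²/E
   = (14 - 16.5)²/16.5 + (51 - 62.8)²/62.8 + (33 - 18.7)²/18.7
   = 0.379 + 2.217 + 10.935
   = 13.53
p-value = 0.0012

Since p-value < α = 0.1, we reject H₀.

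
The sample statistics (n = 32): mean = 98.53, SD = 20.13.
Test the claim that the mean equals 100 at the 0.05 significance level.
One-sample t-test:
H₀: μ = 100
H₁: μ ≠ 100
df = n - 1 = 31
t = (x̄ - μ₀) / (s/√n) = (98.53 - 100) / (20.13/√32) = -0.413
p-value = 0.6824

Since p-value > α = 0.05, we fail to reject H₀.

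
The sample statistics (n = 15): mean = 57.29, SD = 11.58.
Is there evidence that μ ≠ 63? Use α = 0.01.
One-sample t-test:
H₀: μ = 63
H₁: μ ≠ 63
df = n - 1 = 14
t = (x̄ - μ₀) / (s/√n) = (57.29 - 63) / (11.58/√15) = -1.910
p-value = 0.0769

Since p-value > α = 0.01, we fail to reject H₀.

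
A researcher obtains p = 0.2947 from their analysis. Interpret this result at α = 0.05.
Since p = 0.2947 > α = 0.05, fail to reject H₀.
There is insufficient evidence to reject the null hypothesis; the result is not statistically significant at the 0.05 level.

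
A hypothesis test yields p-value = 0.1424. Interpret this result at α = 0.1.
Since p = 0.1424 > α = 0.1, fail to reject H₀.
There is insufficient evidence to reject the null hypothesis; the result is not statistically significant at the 0.1 level.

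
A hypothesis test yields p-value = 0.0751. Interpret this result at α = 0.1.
Since p = 0.0751 < α = 0.1, reject H₀.
There is sufficient evidence to reject the null hypothesis; the result is statistically significant at the 0.1 level.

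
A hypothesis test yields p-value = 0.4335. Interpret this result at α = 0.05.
Since p = 0.4335 > α = 0.05, fail to reject H₀.
There is insufficient evidence to reject the null hypothesis; the result is not statistically significant at the 0.05 level.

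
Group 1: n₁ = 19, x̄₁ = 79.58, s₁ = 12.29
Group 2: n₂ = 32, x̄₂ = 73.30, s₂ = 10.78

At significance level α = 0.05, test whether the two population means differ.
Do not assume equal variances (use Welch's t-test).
Welch's two-sample t-test:
H₀: μ₁ = μ₂
H₁: μ₁ ≠ μ₂
s₁²/n₁ = 12.29²/19 = 7.9497,  s₂²/n₂ = 10.78²/32 = 3.6315
SE = √(s₁²/n₁ + s₂²/n₂) = √(7.9497 + 3.6315) = 3.4031
df (Welch-Satterthwaite) = (s₁²/n₁ + s₂²/n₂)² / [(s₁²/n₁)²/(n₁-1) + (s₂²/n₂)²/(n₂-1)] ≈ 34.07
t = (x̄₁ - x̄₂) / SE = (79.58 - 73.30) / 3.4031 = 6.28 / 3.4031 = 1.845
p-value = 0.0737

Since p-value > α = 0.05, we fail to reject H₀.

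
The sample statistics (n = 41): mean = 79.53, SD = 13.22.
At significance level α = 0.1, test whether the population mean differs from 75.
One-sample t-test:
H₀: μ = 75
H₁: μ ≠ 75
df = n - 1 = 40
t = (x̄ - μ₀) / (s/√n) = (79.53 - 75) / (13.22/√41) = 2.194
p-value = 0.0341

Since p-value < α = 0.1, we reject H₀.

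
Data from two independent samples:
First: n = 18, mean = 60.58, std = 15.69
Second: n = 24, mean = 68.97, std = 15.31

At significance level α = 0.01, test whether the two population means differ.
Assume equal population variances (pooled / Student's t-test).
Student's two-sample t-test (equal variances):
H₀: μ₁ = μ₂
H₁: μ₁ ≠ μ₂
df = n₁ + n₂ - 2 = 40
Pooled variance s_p² = [(n₁-1)s₁² + (n₂-1)s₂²] / (n₁ + n₂ - 2) = [(17)(15.69²) + (23)(15.31²)] / 40 = 239.4026
SE = √(s_p²(1/n₁ + 1/n₂)) = √(239.4026 × (1/18 + 1/24)) = 4.8244
t = (x̄₁ - x̄₂) / SE = (60.58 - 68.97) / 4.8244 = -8.39 / 4.8244 = -1.739
p-value = 0.0897

Since p-value > α = 0.01, we fail to reject H₀.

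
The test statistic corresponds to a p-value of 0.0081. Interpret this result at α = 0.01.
Since p = 0.0081 < α = 0.01, reject H₀.
There is sufficient evidence to reject the null hypothesis; the result is statistically significant at the 0.01 level.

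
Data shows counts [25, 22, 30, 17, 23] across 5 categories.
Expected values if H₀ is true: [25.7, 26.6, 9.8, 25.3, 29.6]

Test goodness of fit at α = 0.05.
Chi-square goodness of fit test:
H₀: observed counts match expected distribution
H₁: observed counts differ from expected distribution
df = k - 1 = 4
χ² = Σ(O - E)²/E
   = (25 - 25.7)²/25.7 + (22 - 26.6)²/26.6 + (30 - 9.8)²/9.8 + (17 - 25.3)²/25.3 + (23 - 29.6)²/29.6
   = 0.019 + 0.795 + 41.637 + 2.723 + 1.472
   = 46.65
p-value < 0.0001

Since p-value < α = 0.05, we reject H₀.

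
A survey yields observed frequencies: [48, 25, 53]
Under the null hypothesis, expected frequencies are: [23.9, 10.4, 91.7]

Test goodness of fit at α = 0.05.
Chi-square goodness of fit test:
H₀: observed counts match expected distribution
H₁: observed counts differ from expected distribution
df = k - 1 = 2
χ² = Σ(O - E)²/E
   = (48 - 23.9)²/23.9 + (25 - 10.4)²/10.4 + (53 - 91.7)²/91.7
   = 24.302 + 20.496 + 16.332
   = 61.13
p-value < 0.0001

Since p-value < α = 0.05, we reject H₀.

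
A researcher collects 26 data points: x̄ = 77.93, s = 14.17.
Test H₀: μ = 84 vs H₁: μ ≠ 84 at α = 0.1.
One-sample t-test:
H₀: μ = 84
H₁: μ ≠ 84
df = n - 1 = 25
t = (x̄ - μ₀) / (s/√n) = (77.93 - 84) / (14.17/√26) = -2.184
p-value = 0.0385

Since p-value < α = 0.1, we reject H₀.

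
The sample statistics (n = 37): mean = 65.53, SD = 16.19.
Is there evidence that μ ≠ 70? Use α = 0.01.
One-sample t-test:
H₀: μ = 70
H₁: μ ≠ 70
df = n - 1 = 36
t = (x̄ - μ₀) / (s/√n) = (65.53 - 70) / (16.19/√37) = -1.679
p-value = 0.1017

Since p-value > α = 0.01, we fail to reject H₀.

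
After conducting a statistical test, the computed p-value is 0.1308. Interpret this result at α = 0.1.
Since p = 0.1308 > α = 0.1, fail to reject H₀.
There is insufficient evidence to reject the null hypothesis; the result is not statistically significant at the 0.1 level.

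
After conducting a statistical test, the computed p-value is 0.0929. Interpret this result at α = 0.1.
Since p = 0.0929 < α = 0.1, reject H₀.
There is sufficient evidence to reject the null hypothesis; the result is statistically significant at the 0.1 level.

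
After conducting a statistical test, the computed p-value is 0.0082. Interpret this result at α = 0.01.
Since p = 0.0082 < α = 0.01, reject H₀.
There is sufficient evidence to reject the null hypothesis; the result is statistically significant at the 0.01 level.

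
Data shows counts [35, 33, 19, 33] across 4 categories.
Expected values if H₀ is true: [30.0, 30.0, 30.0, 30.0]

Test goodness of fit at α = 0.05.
Chi-square goodness of fit test:
H₀: observed counts match expected distribution
H₁: observed counts differ from expected distribution
df = k - 1 = 3
χ² = Σ(O - E)²/E
   = (35 - 30.0)²/30.0 + (33 - 30.0)²/30.0 + (19 - 30.0)²/30.0 + (33 - 30.0)²/30.0
   = 0.833 + 0.300 + 4.033 + 0.300
   = 5.47
p-value = 0.1406

Since p-value > α = 0.05, we fail to reject H₀.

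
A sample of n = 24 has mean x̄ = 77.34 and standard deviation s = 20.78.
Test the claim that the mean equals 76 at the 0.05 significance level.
One-sample t-test:
H₀: μ = 76
H₁: μ ≠ 76
df = n - 1 = 23
t = (x̄ - μ₀) / (s/√n) = (77.34 - 76) / (20.78/√24) = 0.316
p-value = 0.7549

Since p-value > α = 0.05, we fail to reject H₀.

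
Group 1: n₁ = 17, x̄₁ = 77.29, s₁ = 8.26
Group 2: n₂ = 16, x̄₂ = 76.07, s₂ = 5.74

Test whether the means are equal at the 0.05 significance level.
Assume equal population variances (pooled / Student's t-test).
Student's two-sample t-test (equal variances):
H₀: μ₁ = μ₂
H₁: μ₁ ≠ μ₂
df = n₁ + n₂ - 2 = 31
Pooled variance s_p² = [(n₁-1)s₁² + (n₂-1)s₂²] / (n₁ + n₂ - 2) = [(16)(8.26²) + (15)(5.74²)] / 31 = 51.1566
SE = √(s_p²(1/n₁ + 1/n₂)) = √(51.1566 × (1/17 + 1/16)) = 2.4913
t = (x̄₁ - x̄₂) / SE = (77.29 - 76.07) / 2.4913 = 1.22 / 2.4913 = 0.490
p-value = 0.6278

Since p-value > α = 0.05, we fail to reject H₀.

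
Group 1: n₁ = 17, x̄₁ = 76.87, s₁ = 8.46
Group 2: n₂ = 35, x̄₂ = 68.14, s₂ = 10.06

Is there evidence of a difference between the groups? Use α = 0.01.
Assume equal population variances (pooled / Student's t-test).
Student's two-sample t-test (equal variances):
H₀: μ₁ = μ₂
H₁: μ₁ ≠ μ₂
df = n₁ + n₂ - 2 = 50
Pooled variance s_p² = [(n₁-1)s₁² + (n₂-1)s₂²] / (n₁ + n₂ - 2) = [(16)(8.46²) + (34)(10.06²)] / 50 = 91.7214
SE = √(s_p²(1/n₁ + 1/n₂)) = √(91.7214 × (1/17 + 1/35)) = 2.8313
t = (x̄₁ - x̄₂) / SE = (76.87 - 68.14) / 2.8313 = 8.73 / 2.8313 = 3.083
p-value = 0.0033

Since p-value < α = 0.01, we reject H₀.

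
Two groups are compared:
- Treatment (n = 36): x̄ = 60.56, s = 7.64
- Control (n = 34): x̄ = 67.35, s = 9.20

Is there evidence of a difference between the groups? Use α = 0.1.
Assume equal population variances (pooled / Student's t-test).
Student's two-sample t-test (equal variances):
H₀: μ₁ = μ₂
H₁: μ₁ ≠ μ₂
df = n₁ + n₂ - 2 = 68
Pooled variance s_p² = [(n₁-1)s₁² + (n₂-1)s₂²] / (n₁ + n₂ - 2) = [(35)(7.64²) + (33)(9.20²)] / 68 = 71.1185
SE = √(s_p²(1/n₁ + 1/n₂)) = √(71.1185 × (1/36 + 1/34)) = 2.0167
t = (x̄₁ - x̄₂) / SE = (60.56 - 67.35) / 2.0167 = -6.79 / 2.0167 = -3.367
p-value = 0.0013

Since p-value < α = 0.1, we reject H₀.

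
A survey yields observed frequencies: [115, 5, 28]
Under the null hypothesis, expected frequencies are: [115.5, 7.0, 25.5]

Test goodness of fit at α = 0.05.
Chi-square goodness of fit test:
H₀: observed counts match expected distribution
H₁: observed counts differ from expected distribution
df = k - 1 = 2
χ² = Σ(O - E)²/E
   = (115 - 115.5)²/115.5 + (5 - 7.0)²/7.0 + (28 - 25.5)²/25.5
   = 0.002 + 0.571 + 0.245
   = 0.82
p-value = 0.6641

Since p-value > α = 0.05, we fail to reject H₀.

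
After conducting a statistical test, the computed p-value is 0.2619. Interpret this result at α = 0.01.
Since p = 0.2619 > α = 0.01, fail to reject H₀.
There is insufficient evidence to reject the null hypothesis; the result is not statistically significant at the 0.01 level.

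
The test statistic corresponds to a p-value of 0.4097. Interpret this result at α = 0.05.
Since p = 0.4097 > α = 0.05, fail to reject H₀.
There is insufficient evidence to reject the null hypothesis; the result is not statistically significant at the 0.05 level.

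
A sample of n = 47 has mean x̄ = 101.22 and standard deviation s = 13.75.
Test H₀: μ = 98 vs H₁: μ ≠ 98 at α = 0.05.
One-sample t-test:
H₀: μ = 98
H₁: μ ≠ 98
df = n - 1 = 46
t = (x̄ - μ₀) / (s/√n) = (101.22 - 98) / (13.75/√47) = 1.605
p-value = 0.1152

Since p-value > α = 0.05, we fail to reject H₀.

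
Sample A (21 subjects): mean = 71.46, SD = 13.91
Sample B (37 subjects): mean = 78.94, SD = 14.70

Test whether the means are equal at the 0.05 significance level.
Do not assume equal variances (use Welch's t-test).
Welch's two-sample t-test:
H₀: μ₁ = μ₂
H₁: μ₁ ≠ μ₂
s₁²/n₁ = 13.91²/21 = 9.2137,  s₂²/n₂ = 14.70²/37 = 5.8403
SE = √(s₁²/n₁ + s₂²/n₂) = √(9.2137 + 5.8403) = 3.8799
df (Welch-Satterthwaite) = (s₁²/n₁ + s₂²/n₂)² / [(s₁²/n₁)²/(n₁-1) + (s₂²/n₂)²/(n₂-1)] ≈ 43.65
t = (x̄₁ - x̄₂) / SE = (71.46 - 78.94) / 3.8799 = -7.48 / 3.8799 = -1.928
p-value = 0.0604

Since p-value > α = 0.05, we fail to reject H₀.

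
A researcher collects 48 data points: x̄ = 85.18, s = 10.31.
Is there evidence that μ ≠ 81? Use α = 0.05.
One-sample t-test:
H₀: μ = 81
H₁: μ ≠ 81
df = n - 1 = 47
t = (x̄ - μ₀) / (s/√n) = (85.18 - 81) / (10.31/√48) = 2.809
p-value = 0.0072

Since p-value < α = 0.05, we reject H₀.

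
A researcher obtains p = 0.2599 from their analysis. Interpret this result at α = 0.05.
Since p = 0.2599 > α = 0.05, fail to reject H₀.
There is insufficient evidence to reject the null hypothesis; the result is not statistically significant at the 0.05 level.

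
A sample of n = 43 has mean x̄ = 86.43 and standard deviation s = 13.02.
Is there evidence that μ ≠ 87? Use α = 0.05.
One-sample t-test:
H₀: μ = 87
H₁: μ ≠ 87
df = n - 1 = 42
t = (x̄ - μ₀) / (s/√n) = (86.43 - 87) / (13.02/√43) = -0.287
p-value = 0.7755

Since p-value > α = 0.05, we fail to reject H₀.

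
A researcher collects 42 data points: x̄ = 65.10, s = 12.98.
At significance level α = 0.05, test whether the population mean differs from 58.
One-sample t-test:
H₀: μ = 58
H₁: μ ≠ 58
df = n - 1 = 41
t = (x̄ - μ₀) / (s/√n) = (65.10 - 58) / (12.98/√42) = 3.545
p-value = 0.0010

Since p-value < α = 0.05, we reject H₀.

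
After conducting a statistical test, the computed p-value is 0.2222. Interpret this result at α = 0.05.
Since p = 0.2222 > α = 0.05, fail to reject H₀.
There is insufficient evidence to reject the null hypothesis; the result is not statistically significant at the 0.05 level.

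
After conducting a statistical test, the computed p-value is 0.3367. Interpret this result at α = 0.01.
Since p = 0.3367 > α = 0.01, fail to reject H₀.
There is insufficient evidence to reject the null hypothesis; the result is not statistically significant at the 0.01 level.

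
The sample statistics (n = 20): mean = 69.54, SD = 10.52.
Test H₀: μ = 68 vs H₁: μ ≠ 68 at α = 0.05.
One-sample t-test:
H₀: μ = 68
H₁: μ ≠ 68
df = n - 1 = 19
t = (x̄ - μ₀) / (s/√n) = (69.54 - 68) / (10.52/√20) = 0.655
p-value = 0.5205

Since p-value > α = 0.05, we fail to reject H₀.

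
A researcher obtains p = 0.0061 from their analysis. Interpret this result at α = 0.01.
Since p = 0.0061 < α = 0.01, reject H₀.
There is sufficient evidence to reject the null hypothesis; the result is statistically significant at the 0.01 level.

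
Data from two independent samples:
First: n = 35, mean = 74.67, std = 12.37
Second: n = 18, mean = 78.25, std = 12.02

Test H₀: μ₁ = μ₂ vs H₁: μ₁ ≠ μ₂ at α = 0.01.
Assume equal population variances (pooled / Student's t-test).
Student's two-sample t-test (equal variances):
H₀: μ₁ = μ₂
H₁: μ₁ ≠ μ₂
df = n₁ + n₂ - 2 = 51
Pooled variance s_p² = [(n₁-1)s₁² + (n₂-1)s₂²] / (n₁ + n₂ - 2) = [(34)(12.37²) + (17)(12.02²)] / 51 = 150.1714
SE = √(s_p²(1/n₁ + 1/n₂)) = √(150.1714 × (1/35 + 1/18)) = 3.5544
t = (x̄₁ - x̄₂) / SE = (74.67 - 78.25) / 3.5544 = -3.58 / 3.5544 = -1.007
p-value = 0.3186

Since p-value > α = 0.01, we fail to reject H₀.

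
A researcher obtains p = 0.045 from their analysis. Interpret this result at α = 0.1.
Since p = 0.045 < α = 0.1, reject H₀.
There is sufficient evidence to reject the null hypothesis; the result is statistically significant at the 0.1 level.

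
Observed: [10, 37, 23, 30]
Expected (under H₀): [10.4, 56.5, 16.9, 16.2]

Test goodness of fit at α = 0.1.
Chi-square goodness of fit test:
H₀: observed counts match expected distribution
H₁: observed counts differ from expected distribution
df = k - 1 = 3
χ² = Σ(O - E)²/E
   = (10 - 10.4)²/10.4 + (37 - 56.5)²/56.5 + (23 - 16.9)²/16.9 + (30 - 16.2)²/16.2
   = 0.015 + 6.730 + 2.202 + 11.756
   = 20.70
p-value = 0.0001

Since p-value < α = 0.1, we reject H₀.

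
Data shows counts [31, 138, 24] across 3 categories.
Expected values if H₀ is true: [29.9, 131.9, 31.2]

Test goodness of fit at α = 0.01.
Chi-square goodness of fit test:
H₀: observed counts match expected distribution
H₁: observed counts differ from expected distribution
df = k - 1 = 2
χ² = Σ(O - E)²/E
   = (31 - 29.9)²/29.9 + (138 - 131.9)²/131.9 + (24 - 31.2)²/31.2
   = 0.040 + 0.282 + 1.662
   = 1.98
p-value = 0.3708

Since p-value > α = 0.01, we fail to reject H₀.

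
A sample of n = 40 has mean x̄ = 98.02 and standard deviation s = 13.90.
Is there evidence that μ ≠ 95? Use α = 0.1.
One-sample t-test:
H₀: μ = 95
H₁: μ ≠ 95
df = n - 1 = 39
t = (x̄ - μ₀) / (s/√n) = (98.02 - 95) / (13.90/√40) = 1.374
p-value = 0.1773

Since p-value > α = 0.1, we fail to reject H₀.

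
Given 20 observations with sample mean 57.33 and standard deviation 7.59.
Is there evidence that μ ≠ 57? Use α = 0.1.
One-sample t-test:
H₀: μ = 57
H₁: μ ≠ 57
df = n - 1 = 19
t = (x̄ - μ₀) / (s/√n) = (57.33 - 57) / (7.59/√20) = 0.194
p-value = 0.8479

Since p-value > α = 0.1, we fail to reject H₀.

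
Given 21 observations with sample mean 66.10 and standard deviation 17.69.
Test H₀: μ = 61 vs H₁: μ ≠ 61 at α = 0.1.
One-sample t-test:
H₀: μ = 61
H₁: μ ≠ 61
df = n - 1 = 20
t = (x̄ - μ₀) / (s/√n) = (66.10 - 61) / (17.69/√21) = 1.321
p-value = 0.2014

Since p-value > α = 0.1, we fail to reject H₀.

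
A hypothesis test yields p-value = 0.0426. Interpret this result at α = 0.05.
Since p = 0.0426 < α = 0.05, reject H₀.
There is sufficient evidence to reject the null hypothesis; the result is statistically significant at the 0.05 level.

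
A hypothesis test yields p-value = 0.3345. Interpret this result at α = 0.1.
Since p = 0.3345 > α = 0.1, fail to reject H₀.
There is insufficient evidence to reject the null hypothesis; the result is not statistically significant at the 0.1 level.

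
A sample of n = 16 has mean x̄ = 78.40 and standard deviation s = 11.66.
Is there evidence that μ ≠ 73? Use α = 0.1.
One-sample t-test:
H₀: μ = 73
H₁: μ ≠ 73
df = n - 1 = 15
t = (x̄ - μ₀) / (s/√n) = (78.40 - 73) / (11.66/√16) = 1.852
p-value = 0.0837

Since p-value < α = 0.1, we reject H₀.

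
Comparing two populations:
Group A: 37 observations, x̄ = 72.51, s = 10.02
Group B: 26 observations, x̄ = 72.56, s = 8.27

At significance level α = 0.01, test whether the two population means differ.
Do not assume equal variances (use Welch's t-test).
Welch's two-sample t-test:
H₀: μ₁ = μ₂
H₁: μ₁ ≠ μ₂
s₁²/n₁ = 10.02²/37 = 2.7135,  s₂²/n₂ = 8.27²/26 = 2.6305
SE = √(s₁²/n₁ + s₂²/n₂) = √(2.7135 + 2.6305) = 2.3117
df (Welch-Satterthwaite) = (s₁²/n₁ + s₂²/n₂)² / [(s₁²/n₁)²/(n₁-1) + (s₂²/n₂)²/(n₂-1)] ≈ 59.33
t = (x̄₁ - x̄₂) / SE = (72.51 - 72.56) / 2.3117 = -0.05 / 2.3117 = -0.022
p-value = 0.9828

Since p-value > α = 0.01, we fail to reject H₀.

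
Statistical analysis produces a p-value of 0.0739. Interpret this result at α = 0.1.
Since p = 0.0739 < α = 0.1, reject H₀.
There is sufficient evidence to reject the null hypothesis; the result is statistically significant at the 0.1 level.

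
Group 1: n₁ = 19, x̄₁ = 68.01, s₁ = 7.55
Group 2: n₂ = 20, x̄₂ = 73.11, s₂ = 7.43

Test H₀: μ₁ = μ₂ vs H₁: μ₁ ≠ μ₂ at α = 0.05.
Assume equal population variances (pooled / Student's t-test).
Student's two-sample t-test (equal variances):
H₀: μ₁ = μ₂
H₁: μ₁ ≠ μ₂
df = n₁ + n₂ - 2 = 37
Pooled variance s_p² = [(n₁-1)s₁² + (n₂-1)s₂²] / (n₁ + n₂ - 2) = [(18)(7.55²) + (19)(7.43²)] / 37 = 56.0794
SE = √(s_p²(1/n₁ + 1/n₂)) = √(56.0794 × (1/19 + 1/20)) = 2.3991
t = (x̄₁ - x̄₂) / SE = (68.01 - 73.11) / 2.3991 = -5.10 / 2.3991 = -2.126
p-value = 0.0403

Since p-value < α = 0.05, we reject H₀.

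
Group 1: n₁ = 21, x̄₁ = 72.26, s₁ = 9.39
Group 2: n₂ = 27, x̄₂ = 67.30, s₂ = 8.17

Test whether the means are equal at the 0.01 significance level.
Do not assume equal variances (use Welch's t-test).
Welch's two-sample t-test:
H₀: μ₁ = μ₂
H₁: μ₁ ≠ μ₂
s₁²/n₁ = 9.39²/21 = 4.1987,  s₂²/n₂ = 8.17²/27 = 2.4722
SE = √(s₁²/n₁ + s₂²/n₂) = √(4.1987 + 2.4722) = 2.5828
df (Welch-Satterthwaite) = (s₁²/n₁ + s₂²/n₂)² / [(s₁²/n₁)²/(n₁-1) + (s₂²/n₂)²/(n₂-1)] ≈ 39.86
t = (x̄₁ - x̄₂) / SE = (72.26 - 67.30) / 2.5828 = 4.96 / 2.5828 = 1.920
p-value = 0.0620

Since p-value > α = 0.01, we fail to reject H₀.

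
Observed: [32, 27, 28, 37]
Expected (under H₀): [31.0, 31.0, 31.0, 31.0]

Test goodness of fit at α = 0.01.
Chi-square goodness of fit test:
H₀: observed counts match expected distribution
H₁: observed counts differ from expected distribution
df = k - 1 = 3
χ² = Σ(O - E)²/E
   = (32 - 31.0)²/31.0 + (27 - 31.0)²/31.0 + (28 - 31.0)²/31.0 + (37 - 31.0)²/31.0
   = 0.032 + 0.516 + 0.290 + 1.161
   = 2.00
p-value = 0.5724

Since p-value > α = 0.01, we fail to reject H₀.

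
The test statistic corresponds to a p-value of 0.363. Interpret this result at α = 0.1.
Since p = 0.363 > α = 0.1, fail to reject H₀.
There is insufficient evidence to reject the null hypothesis; the result is not statistically significant at the 0.1 level.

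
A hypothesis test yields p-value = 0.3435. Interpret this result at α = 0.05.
Since p = 0.3435 > α = 0.05, fail to reject H₀.
There is insufficient evidence to reject the null hypothesis; the result is not statistically significant at the 0.05 level.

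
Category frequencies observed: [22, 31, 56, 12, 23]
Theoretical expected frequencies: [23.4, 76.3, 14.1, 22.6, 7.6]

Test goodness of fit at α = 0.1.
Chi-square goodness of fit test:
H₀: observed counts match expected distribution
H₁: observed counts differ from expected distribution
df = k - 1 = 4
χ² = Σ(O - E)²/E
   = (22 - 23.4)²/23.4 + (31 - 76.3)²/76.3 + (56 - 14.1)²/14.1 + (12 - 22.6)²/22.6 + (23 - 7.6)²/7.6
   = 0.084 + 26.895 + 124.511 + 4.972 + 31.205
   = 187.67
p-value < 0.0001

Since p-value < α = 0.1, we reject H₀.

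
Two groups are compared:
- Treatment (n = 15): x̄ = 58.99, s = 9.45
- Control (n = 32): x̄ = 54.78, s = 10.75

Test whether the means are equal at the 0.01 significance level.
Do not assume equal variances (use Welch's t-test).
Welch's two-sample t-test:
H₀: μ₁ = μ₂
H₁: μ₁ ≠ μ₂
s₁²/n₁ = 9.45²/15 = 5.9535,  s₂²/n₂ = 10.75²/32 = 3.6113
SE = √(s₁²/n₁ + s₂²/n₂) = √(5.9535 + 3.6113) = 3.0927
df (Welch-Satterthwaite) = (s₁²/n₁ + s₂²/n₂)² / [(s₁²/n₁)²/(n₁-1) + (s₂²/n₂)²/(n₂-1)] ≈ 30.99
t = (x̄₁ - x̄₂) / SE = (58.99 - 54.78) / 3.0927 = 4.21 / 3.0927 = 1.361
p-value = 0.1832

Since p-value > α = 0.01, we fail to reject H₀.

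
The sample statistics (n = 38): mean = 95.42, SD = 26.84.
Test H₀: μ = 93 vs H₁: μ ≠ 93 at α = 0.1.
One-sample t-test:
H₀: μ = 93
H₁: μ ≠ 93
df = n - 1 = 37
t = (x̄ - μ₀) / (s/√n) = (95.42 - 93) / (26.84/√38) = 0.556
p-value = 0.5817

Since p-value > α = 0.1, we fail to reject H₀.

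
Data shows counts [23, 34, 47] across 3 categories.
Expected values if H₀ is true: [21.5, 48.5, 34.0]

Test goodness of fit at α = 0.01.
Chi-square goodness of fit test:
H₀: observed counts match expected distribution
H₁: observed counts differ from expected distribution
df = k - 1 = 2
χ² = Σ(O - E)²/E
   = (23 - 21.5)²/21.5 + (34 - 48.5)²/48.5 + (47 - 34.0)²/34.0
   = 0.105 + 4.335 + 4.971
   = 9.41
p-value = 0.0090

Since p-value < α = 0.01, we reject H₀.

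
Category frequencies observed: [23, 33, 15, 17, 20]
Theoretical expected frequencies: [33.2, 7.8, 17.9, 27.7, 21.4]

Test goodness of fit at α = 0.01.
Chi-square goodness of fit test:
H₀: observed counts match expected distribution
H₁: observed counts differ from expected distribution
df = k - 1 = 4
χ² = Σ(O - E)²/E
   = (23 - 33.2)²/33.2 + (33 - 7.8)²/7.8 + (15 - 17.9)²/17.9 + (17 - 27.7)²/27.7 + (20 - 21.4)²/21.4
   = 3.134 + 81.415 + 0.470 + 4.133 + 0.092
   = 89.24
p-value < 0.0001

Since p-value < α = 0.01, we reject H₀.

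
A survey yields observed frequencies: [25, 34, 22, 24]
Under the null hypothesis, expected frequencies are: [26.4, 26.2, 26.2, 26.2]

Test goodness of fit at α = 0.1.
Chi-square goodness of fit test:
H₀: observed counts match expected distribution
H₁: observed counts differ from expected distribution
df = k - 1 = 3
χ² = Σ(O - E)²/E
   = (25 - 26.4)²/26.4 + (34 - 26.2)²/26.2 + (22 - 26.2)²/26.2 + (24 - 26.2)²/26.2
   = 0.074 + 2.322 + 0.673 + 0.185
   = 3.25
p-value = 0.3540

Since p-value > α = 0.1, we fail to reject H₀.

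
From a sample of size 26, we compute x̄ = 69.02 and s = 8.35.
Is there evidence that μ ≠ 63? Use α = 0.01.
One-sample t-test:
H₀: μ = 63
H₁: μ ≠ 63
df = n - 1 = 25
t = (x̄ - μ₀) / (s/√n) = (69.02 - 63) / (8.35/√26) = 3.676
p-value = 0.0011

Since p-value < α = 0.01, we reject H₀.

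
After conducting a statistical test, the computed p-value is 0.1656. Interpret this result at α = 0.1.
Since p = 0.1656 > α = 0.1, fail to reject H₀.
There is insufficient evidence to reject the null hypothesis; the result is not statistically significant at the 0.1 level.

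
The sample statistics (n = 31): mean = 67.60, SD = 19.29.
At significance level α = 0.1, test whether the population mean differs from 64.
One-sample t-test:
H₀: μ = 64
H₁: μ ≠ 64
df = n - 1 = 30
t = (x̄ - μ₀) / (s/√n) = (67.60 - 64) / (19.29/√31) = 1.039
p-value = 0.3071

Since p-value > α = 0.1, we fail to reject H₀.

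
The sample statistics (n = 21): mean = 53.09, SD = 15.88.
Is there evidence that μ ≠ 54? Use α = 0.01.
One-sample t-test:
H₀: μ = 54
H₁: μ ≠ 54
df = n - 1 = 20
t = (x̄ - μ₀) / (s/√n) = (53.09 - 54) / (15.88/√21) = -0.263
p-value = 0.7955

Since p-value > α = 0.01, we fail to reject H₀.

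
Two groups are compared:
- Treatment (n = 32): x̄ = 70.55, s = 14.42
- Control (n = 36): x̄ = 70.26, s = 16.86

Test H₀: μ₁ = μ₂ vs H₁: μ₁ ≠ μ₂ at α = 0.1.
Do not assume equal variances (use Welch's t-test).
Welch's two-sample t-test:
H₀: μ₁ = μ₂
H₁: μ₁ ≠ μ₂
s₁²/n₁ = 14.42²/32 = 6.4980,  s₂²/n₂ = 16.86²/36 = 7.8961
SE = √(s₁²/n₁ + s₂²/n₂) = √(6.4980 + 7.8961) = 3.7940
df (Welch-Satterthwaite) = (s₁²/n₁ + s₂²/n₂)² / [(s₁²/n₁)²/(n₁-1) + (s₂²/n₂)²/(n₂-1)] ≈ 65.91
t = (x̄₁ - x̄₂) / SE = (70.55 - 70.26) / 3.7940 = 0.29 / 3.7940 = 0.076
p-value = 0.9393

Since p-value > α = 0.1, we fail to reject H₀.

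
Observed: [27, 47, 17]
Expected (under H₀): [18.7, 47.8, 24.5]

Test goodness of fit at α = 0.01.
Chi-square goodness of fit test:
H₀: observed counts match expected distribution
H₁: observed counts differ from expected distribution
df = k - 1 = 2
χ² = Σ(O - E)²/E
   = (27 - 18.7)²/18.7 + (47 - 47.8)²/47.8 + (17 - 24.5)²/24.5
   = 3.684 + 0.013 + 2.296
   = 5.99
p-value = 0.0500

Since p-value > α = 0.01, we fail to reject H₀.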